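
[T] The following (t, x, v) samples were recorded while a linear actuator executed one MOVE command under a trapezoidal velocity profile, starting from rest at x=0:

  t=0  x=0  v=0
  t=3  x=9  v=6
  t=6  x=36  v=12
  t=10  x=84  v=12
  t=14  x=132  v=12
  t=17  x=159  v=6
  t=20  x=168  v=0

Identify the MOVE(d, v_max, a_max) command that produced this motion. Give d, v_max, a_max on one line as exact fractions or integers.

d=168 v_max=12 a_max=2

final state: t=20, x=168, v=0 → d = 168
a_max = (6−0)/(3−0) = 2
max v = 12 over t∈[6,14] → v_max = 12
check: 12·(6+8) = 168 ✓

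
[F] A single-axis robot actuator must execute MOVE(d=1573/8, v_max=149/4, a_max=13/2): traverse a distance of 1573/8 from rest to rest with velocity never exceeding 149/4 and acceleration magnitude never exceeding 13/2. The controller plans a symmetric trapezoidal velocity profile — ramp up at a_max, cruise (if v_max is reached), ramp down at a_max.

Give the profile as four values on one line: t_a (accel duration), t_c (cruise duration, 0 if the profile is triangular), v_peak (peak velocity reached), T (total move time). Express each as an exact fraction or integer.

(v_max)²/a_max = (149/4)²/(13/2) = 22201/104
1573/8 < 22201/104 ⇒ no cruise
v_peak = √(1573/8·13/2) = √(20449/16) = 143/4
t_a = (143/4)/(13/2) = 11/2; t_c = 0
T = 2·11/2 = 11

t_a=11/2 t_c=0 v_peak=143/4 T=11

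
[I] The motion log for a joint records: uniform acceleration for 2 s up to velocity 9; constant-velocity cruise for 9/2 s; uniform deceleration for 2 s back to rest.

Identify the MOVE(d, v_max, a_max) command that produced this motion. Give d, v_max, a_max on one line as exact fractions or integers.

d=117/2 v_max=9 a_max=9/2

a_max = 9/2
d_a = ½·9·2 = 9; d_c = 9·9/2 = 81/2
d = 2·9 + 81/2 = 117/2
t_c = 9/2 > 0 → v_max = v_peak = 9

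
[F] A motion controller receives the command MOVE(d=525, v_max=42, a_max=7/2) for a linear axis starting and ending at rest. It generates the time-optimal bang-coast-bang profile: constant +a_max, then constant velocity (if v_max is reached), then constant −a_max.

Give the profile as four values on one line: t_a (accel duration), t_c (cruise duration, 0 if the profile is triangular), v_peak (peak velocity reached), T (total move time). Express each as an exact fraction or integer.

t_a=12 t_c=1/2 v_peak=42 T=49/2

(v_max)²/a_max = 42²/(7/2) = 504
525 ≥ 504 ⇒ cruise phase
t_a = 42/(7/2) = 12; v_peak = 42
d_cruise = 525 − 504 = 21; t_c = 21/42 = 1/2
T = 2·12 + 1/2 = 49/2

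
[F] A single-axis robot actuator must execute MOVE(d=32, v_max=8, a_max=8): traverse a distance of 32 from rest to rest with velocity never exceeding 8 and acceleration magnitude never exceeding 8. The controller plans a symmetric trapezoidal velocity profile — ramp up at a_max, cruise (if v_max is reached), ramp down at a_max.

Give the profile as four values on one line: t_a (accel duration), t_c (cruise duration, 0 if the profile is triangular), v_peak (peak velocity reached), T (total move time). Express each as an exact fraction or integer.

t_a=1 t_c=3 v_peak=8 T=5

(v_max)²/a_max = 8²/8 = 8
32 ≥ 8 → trapezoidal
t_a = 8/8 = 1; v_peak = 8
d_cruise = 32 − 8 = 24; t_c = 24/8 = 3
T = 2·1 + 3 = 5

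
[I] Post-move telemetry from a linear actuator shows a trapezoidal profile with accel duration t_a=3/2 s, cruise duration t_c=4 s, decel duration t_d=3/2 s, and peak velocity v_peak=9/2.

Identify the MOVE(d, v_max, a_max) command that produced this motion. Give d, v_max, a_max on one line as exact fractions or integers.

a_max = (9/2)/(3/2) = 3
d_a = ½·9/2·3/2 = 27/8; d_c = 9/2·4 = 18
d = 2·27/8 + 18 = 99/4
t_c = 4 > 0 ⇒ limit active, v_max = 9/2

d=99/4 v_max=9/2 a_max=3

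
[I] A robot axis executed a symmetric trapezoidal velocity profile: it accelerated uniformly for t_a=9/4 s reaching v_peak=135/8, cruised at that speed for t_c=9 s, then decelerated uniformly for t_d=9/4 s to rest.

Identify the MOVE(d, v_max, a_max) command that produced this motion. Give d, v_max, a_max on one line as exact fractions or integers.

d=6075/32 v_max=135/8 a_max=15/2

a_max = (135/8)/(9/4) = 15/2
d_a = ½·135/8·9/4 = 1215/64; d_c = 135/8·9 = 1215/8
d = 2·1215/64 + 1215/8 = 6075/32
t_c = 9 > 0 → v_max = v_peak = 135/8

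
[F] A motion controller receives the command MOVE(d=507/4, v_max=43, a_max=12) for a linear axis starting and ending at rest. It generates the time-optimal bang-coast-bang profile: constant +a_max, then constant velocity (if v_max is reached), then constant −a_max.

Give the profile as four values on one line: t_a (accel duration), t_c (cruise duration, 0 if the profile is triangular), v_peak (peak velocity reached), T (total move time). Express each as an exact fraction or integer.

t_a=13/4 t_c=0 v_peak=39 T=13/2

(v_max)²/a_max = 43²/12 = 1849/12
507/4 < 1849/12 so t_c = 0
v_peak = √(507/4·12) = √1521 = 39
t_a = 39/12 = 13/4; t_c = 0
T = 2·13/4 = 13/2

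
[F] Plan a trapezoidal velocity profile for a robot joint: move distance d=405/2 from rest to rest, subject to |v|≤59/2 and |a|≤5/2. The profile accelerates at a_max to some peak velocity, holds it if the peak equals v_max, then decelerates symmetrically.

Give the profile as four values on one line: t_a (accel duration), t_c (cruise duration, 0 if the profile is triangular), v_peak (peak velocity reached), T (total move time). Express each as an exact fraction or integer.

t_a=9 t_c=0 v_peak=45/2 T=18

(v_max)²/a_max = (59/2)²/(5/2) = 3481/10
405/2 < 3481/10 so t_c = 0
v_peak = √(405/2·5/2) = √(2025/4) = 45/2
t_a = (45/2)/(5/2) = 9; t_c = 0
T = 2·9 = 18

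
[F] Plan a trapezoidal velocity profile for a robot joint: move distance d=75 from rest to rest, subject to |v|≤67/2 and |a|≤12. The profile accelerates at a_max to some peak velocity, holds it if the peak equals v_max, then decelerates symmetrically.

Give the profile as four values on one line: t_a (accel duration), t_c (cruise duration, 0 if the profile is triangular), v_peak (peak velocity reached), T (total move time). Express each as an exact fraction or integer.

vₘ²/aₘ = (67/2)²/12 = 4489/48
75 < 4489/48 so t_c = 0
v_peak = √(75·12) = √900 = 30
t_a = 30/12 = 5/2; t_c = 0
T = 2·5/2 = 5

t_a=5/2 t_c=0 v_peak=30 T=5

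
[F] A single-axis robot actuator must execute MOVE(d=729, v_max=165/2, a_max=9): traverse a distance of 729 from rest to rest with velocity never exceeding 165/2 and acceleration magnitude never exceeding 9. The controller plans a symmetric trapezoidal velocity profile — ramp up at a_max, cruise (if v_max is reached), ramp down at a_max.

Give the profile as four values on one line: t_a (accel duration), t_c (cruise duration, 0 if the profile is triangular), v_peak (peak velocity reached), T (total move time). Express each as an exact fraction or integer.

t_a=9 t_c=0 v_peak=81 T=18

vₘ²/aₘ = (165/2)²/9 = 3025/4
729 < 3025/4 → triangular
v_peak = √(729·9) = √6561 = 81
t_a = 81/9 = 9; t_c = 0
T = 2·9 = 18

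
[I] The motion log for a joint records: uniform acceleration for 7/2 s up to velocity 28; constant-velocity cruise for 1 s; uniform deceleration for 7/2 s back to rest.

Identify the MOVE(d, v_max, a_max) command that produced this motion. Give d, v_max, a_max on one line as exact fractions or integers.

d=126 v_max=28 a_max=8

a_max = 28/(7/2) = 8
d_a = ½·28·7/2 = 49; d_c = 28·1 = 28
d = 2·49 + 28 = 126
t_c = 1 > 0 → v_max = v_peak = 28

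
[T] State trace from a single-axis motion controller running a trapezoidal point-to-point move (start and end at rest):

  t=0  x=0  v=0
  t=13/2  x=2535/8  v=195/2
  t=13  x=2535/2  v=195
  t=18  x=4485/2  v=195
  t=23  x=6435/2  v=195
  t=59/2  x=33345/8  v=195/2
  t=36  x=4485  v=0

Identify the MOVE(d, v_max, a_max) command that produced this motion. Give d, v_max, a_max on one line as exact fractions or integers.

d=4485 v_max=195 a_max=15

final state: t=36, x=4485, v=0 → d = 4485
a_max = (195/2−0)/(13/2−0) = 15
max v = 195 over t∈[13,23] → v_max = 195
check: 195·(13+10) = 4485 ✓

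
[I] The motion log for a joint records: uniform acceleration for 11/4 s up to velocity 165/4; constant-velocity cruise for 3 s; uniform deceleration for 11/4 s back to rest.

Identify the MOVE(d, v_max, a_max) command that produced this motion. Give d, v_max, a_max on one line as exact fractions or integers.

a_max = (165/4)/(11/4) = 15
d_a = ½·165/4·11/4 = 1815/32; d_c = 165/4·3 = 495/4
d = 2·1815/32 + 495/4 = 3795/16
t_c = 3 > 0 so v_max = 165/4

d=3795/16 v_max=165/4 a_max=15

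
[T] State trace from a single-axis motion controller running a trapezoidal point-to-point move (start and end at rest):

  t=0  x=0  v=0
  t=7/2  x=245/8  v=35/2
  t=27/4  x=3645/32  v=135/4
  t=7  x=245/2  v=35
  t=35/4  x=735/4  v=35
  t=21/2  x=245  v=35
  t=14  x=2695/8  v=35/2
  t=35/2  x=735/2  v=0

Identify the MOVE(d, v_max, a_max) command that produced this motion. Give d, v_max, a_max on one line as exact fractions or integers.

final state: t=35/2, x=735/2, v=0 → d = 735/2
a_max = (35/2−0)/(7/2−0) = 5
max v = 35 over t∈[7,21/2] → v_max = 35
check: 35·(7+7/2) = 735/2 ✓

d=735/2 v_max=35 a_max=5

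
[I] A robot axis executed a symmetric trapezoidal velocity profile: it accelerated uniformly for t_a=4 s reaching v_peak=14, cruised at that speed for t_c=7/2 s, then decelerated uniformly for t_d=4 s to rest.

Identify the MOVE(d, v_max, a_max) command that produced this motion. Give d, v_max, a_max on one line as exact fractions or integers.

d=105 v_max=14 a_max=7/2

a_max = 14/4 = 7/2
d_a = ½·14·4 = 28; d_c = 14·7/2 = 49
d = 2·28 + 49 = 105
t_c = 7/2 > 0 → v_max = v_peak = 14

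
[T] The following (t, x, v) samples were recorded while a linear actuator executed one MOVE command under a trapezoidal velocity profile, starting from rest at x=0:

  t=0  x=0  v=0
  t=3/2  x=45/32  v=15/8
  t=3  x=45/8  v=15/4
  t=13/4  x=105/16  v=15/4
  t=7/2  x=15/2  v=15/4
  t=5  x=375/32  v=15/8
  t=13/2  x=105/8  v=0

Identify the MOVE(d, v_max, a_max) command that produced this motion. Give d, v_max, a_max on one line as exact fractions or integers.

final state: t=13/2, x=105/8, v=0 → d = 105/8
a_max = (15/8−0)/(3/2−0) = 5/4
max v = 15/4 over t∈[3,7/2] → v_max = 15/4
check: 15/4·(3+1/2) = 105/8 ✓

d=105/8 v_max=15/4 a_max=5/4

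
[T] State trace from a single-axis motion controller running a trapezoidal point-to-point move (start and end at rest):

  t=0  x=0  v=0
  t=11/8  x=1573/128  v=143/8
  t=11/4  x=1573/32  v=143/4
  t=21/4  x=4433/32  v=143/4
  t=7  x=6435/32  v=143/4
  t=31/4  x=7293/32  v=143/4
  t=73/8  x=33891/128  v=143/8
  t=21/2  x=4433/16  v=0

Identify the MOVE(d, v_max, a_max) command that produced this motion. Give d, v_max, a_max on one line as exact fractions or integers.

d=4433/16 v_max=143/4 a_max=13

final state: t=21/2, x=4433/16, v=0 → d = 4433/16
a_max = (143/8−0)/(11/8−0) = 13
max v = 143/4 over t∈[11/4,31/4] → v_max = 143/4
check: 143/4·(11/4+5) = 4433/16 ✓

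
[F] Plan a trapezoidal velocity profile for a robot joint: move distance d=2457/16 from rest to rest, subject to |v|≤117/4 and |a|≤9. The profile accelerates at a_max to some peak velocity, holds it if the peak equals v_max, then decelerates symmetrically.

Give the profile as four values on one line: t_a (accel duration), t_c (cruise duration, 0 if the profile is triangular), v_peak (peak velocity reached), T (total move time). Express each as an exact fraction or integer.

vₘ²/aₘ = (117/4)²/9 = 1521/16
2457/16 ≥ 1521/16 ⇒ cruise phase
t_a = (117/4)/9 = 13/4; v_peak = 117/4
d_cruise = 2457/16 − 1521/16 = 117/2; t_c = (117/2)/(117/4) = 2
T = 2·13/4 + 2 = 17/2

t_a=13/4 t_c=2 v_peak=117/4 T=17/2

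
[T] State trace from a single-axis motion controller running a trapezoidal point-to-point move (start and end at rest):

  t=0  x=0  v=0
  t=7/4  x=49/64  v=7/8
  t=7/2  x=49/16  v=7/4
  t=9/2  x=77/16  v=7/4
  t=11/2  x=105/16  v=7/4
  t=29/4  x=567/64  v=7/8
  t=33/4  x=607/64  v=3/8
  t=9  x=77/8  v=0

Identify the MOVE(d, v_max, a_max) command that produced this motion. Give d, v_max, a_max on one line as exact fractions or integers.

d=77/8 v_max=7/4 a_max=1/2

final state: t=9, x=77/8, v=0 → d = 77/8
a_max = (7/8−0)/(7/4−0) = 1/2
max v = 7/4 over t∈[7/2,11/2] → v_max = 7/4
check: 7/4·(7/2+2) = 77/8 ✓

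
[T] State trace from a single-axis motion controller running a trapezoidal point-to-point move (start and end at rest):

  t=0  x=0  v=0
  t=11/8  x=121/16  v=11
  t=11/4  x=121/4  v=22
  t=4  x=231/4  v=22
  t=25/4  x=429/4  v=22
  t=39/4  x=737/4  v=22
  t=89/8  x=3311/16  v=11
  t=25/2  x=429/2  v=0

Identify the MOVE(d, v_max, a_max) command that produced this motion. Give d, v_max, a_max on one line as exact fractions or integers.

final state: t=25/2, x=429/2, v=0 → d = 429/2
a_max = (11−0)/(11/8−0) = 8
max v = 22 over t∈[11/4,39/4] → v_max = 22
check: 22·(11/4+7) = 429/2 ✓

d=429/2 v_max=22 a_max=8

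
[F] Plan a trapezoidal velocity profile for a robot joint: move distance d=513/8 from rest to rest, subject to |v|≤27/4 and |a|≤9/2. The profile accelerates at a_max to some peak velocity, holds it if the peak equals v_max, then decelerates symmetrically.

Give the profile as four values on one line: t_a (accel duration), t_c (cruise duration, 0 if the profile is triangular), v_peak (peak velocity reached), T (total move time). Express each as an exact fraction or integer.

t_a=3/2 t_c=8 v_peak=27/4 T=11

(v_max)²/a_max = (27/4)²/(9/2) = 81/8
513/8 ≥ 81/8 so v_max reached
t_a = (27/4)/(9/2) = 3/2; v_peak = 27/4
d_cruise = 513/8 − 81/8 = 54; t_c = 54/(27/4) = 8
T = 2·3/2 + 8 = 11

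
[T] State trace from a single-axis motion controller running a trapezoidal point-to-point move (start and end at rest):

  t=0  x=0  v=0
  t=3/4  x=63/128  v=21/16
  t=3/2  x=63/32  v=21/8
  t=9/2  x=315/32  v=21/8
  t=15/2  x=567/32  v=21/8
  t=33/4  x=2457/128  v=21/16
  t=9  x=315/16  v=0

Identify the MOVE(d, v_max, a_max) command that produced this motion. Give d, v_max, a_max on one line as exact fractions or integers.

d=315/16 v_max=21/8 a_max=7/4

final state: t=9, x=315/16, v=0 → d = 315/16
a_max = (21/16−0)/(3/4−0) = 7/4
max v = 21/8 over t∈[3/2,15/2] → v_max = 21/8
check: 21/8·(3/2+6) = 315/16 ✓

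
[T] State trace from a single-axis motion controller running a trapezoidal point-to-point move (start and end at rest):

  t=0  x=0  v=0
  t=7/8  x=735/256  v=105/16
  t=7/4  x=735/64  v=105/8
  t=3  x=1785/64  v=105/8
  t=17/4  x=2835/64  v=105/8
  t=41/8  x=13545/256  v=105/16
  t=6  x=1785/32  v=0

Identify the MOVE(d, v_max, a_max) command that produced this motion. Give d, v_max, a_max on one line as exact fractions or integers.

d=1785/32 v_max=105/8 a_max=15/2

final state: t=6, x=1785/32, v=0 → d = 1785/32
a_max = (105/16−0)/(7/8−0) = 15/2
max v = 105/8 over t∈[7/4,17/4] → v_max = 105/8
check: 105/8·(7/4+5/2) = 1785/32 ✓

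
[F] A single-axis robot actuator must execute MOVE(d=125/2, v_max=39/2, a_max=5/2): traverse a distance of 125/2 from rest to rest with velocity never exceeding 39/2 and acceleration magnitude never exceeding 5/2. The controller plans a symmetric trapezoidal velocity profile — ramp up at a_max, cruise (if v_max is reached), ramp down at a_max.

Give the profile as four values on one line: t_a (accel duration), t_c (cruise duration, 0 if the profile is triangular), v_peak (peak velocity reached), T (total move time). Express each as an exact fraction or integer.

(v_max)²/a_max = (39/2)²/(5/2) = 1521/10
125/2 < 1521/10 → triangular
v_peak = √(125/2·5/2) = √(625/4) = 25/2
t_a = (25/2)/(5/2) = 5; t_c = 0
T = 2·5 = 10

t_a=5 t_c=0 v_peak=25/2 T=10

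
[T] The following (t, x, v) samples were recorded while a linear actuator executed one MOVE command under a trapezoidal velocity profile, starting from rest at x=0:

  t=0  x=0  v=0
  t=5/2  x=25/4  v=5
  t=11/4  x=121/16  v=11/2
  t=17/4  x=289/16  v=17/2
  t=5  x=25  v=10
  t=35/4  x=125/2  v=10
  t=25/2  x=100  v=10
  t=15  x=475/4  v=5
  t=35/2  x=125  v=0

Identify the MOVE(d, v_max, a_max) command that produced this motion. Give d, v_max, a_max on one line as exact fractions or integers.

final state: t=35/2, x=125, v=0 → d = 125
a_max = (5−0)/(5/2−0) = 2
max v = 10 over t∈[5,25/2] → v_max = 10
check: 10·(5+15/2) = 125 ✓

d=125 v_max=10 a_max=2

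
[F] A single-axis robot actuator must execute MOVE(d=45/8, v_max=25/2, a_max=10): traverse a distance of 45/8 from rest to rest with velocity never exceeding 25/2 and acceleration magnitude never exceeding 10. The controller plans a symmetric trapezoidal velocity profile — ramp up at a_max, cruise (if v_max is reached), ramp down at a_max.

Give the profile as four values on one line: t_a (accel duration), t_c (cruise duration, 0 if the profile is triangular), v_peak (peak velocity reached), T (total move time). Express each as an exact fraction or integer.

t_a=3/4 t_c=0 v_peak=15/2 T=3/2

vₘ²/aₘ = (25/2)²/10 = 125/8
45/8 < 125/8 → triangular
v_peak = √(45/8·10) = √(225/4) = 15/2
t_a = (15/2)/10 = 3/4; t_c = 0
T = 2·3/4 = 3/2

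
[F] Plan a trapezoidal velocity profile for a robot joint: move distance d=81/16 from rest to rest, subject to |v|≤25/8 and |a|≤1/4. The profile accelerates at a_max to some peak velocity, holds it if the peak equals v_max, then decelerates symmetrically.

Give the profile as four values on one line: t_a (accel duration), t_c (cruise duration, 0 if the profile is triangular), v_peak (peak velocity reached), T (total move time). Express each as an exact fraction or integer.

t_a=9/2 t_c=0 v_peak=9/8 T=9

vₘ²/aₘ = (25/8)²/(1/4) = 625/16
81/16 < 625/16 so t_c = 0
v_peak = √(81/16·1/4) = √(81/64) = 9/8
t_a = (9/8)/(1/4) = 9/2; t_c = 0
T = 2·9/2 = 9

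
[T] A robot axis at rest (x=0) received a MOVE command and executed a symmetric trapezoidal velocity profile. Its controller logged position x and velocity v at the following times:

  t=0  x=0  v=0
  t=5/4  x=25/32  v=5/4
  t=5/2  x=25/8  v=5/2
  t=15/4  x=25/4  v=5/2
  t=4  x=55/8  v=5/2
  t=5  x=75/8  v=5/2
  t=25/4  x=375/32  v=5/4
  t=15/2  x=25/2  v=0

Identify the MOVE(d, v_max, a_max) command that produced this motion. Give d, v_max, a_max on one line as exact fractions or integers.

final state: t=15/2, x=25/2, v=0 → d = 25/2
a_max = (5/4−0)/(5/4−0) = 1
max v = 5/2 over t∈[5/2,5] → v_max = 5/2
check: 5/2·(5/2+5/2) = 25/2 ✓

d=25/2 v_max=5/2 a_max=1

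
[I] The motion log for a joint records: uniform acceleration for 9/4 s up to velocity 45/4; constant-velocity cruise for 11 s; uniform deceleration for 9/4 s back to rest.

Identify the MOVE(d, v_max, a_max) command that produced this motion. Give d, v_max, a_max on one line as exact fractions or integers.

a_max = (45/4)/(9/4) = 5
d_a = ½·45/4·9/4 = 405/32; d_c = 45/4·11 = 495/4
d = 2·405/32 + 495/4 = 2385/16
t_c = 11 > 0 so v_max = 45/4

d=2385/16 v_max=45/4 a_max=5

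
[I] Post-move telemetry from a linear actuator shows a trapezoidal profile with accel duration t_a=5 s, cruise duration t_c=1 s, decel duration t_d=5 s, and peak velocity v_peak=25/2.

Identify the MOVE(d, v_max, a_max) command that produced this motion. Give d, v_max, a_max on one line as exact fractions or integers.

d=75 v_max=25/2 a_max=5/2

a_max = (25/2)/5 = 5/2
d_a = ½·25/2·5 = 125/4; d_c = 25/2·1 = 25/2
d = 2·125/4 + 25/2 = 75
t_c = 1 > 0 so v_max = 25/2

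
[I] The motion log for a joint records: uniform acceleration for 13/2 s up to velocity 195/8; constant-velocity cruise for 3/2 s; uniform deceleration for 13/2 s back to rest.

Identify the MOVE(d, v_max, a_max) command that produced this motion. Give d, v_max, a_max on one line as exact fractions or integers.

d=195 v_max=195/8 a_max=15/4

a_max = (195/8)/(13/2) = 15/4
d_a = ½·195/8·13/2 = 2535/32; d_c = 195/8·3/2 = 585/16
d = 2·2535/32 + 585/16 = 195
t_c = 3/2 > 0 → v_max = v_peak = 195/8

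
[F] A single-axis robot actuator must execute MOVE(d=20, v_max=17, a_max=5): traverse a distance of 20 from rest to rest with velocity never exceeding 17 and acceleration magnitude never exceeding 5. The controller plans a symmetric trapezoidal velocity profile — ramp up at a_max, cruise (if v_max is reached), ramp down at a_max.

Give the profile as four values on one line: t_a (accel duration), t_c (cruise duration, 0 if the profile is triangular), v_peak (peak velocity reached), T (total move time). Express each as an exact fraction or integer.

v_max²/a_max = 17²/5 = 289/5
20 < 289/5 so t_c = 0
v_peak = √(20·5) = √100 = 10
t_a = 10/5 = 2; t_c = 0
T = 2·2 = 4

t_a=2 t_c=0 v_peak=10 T=4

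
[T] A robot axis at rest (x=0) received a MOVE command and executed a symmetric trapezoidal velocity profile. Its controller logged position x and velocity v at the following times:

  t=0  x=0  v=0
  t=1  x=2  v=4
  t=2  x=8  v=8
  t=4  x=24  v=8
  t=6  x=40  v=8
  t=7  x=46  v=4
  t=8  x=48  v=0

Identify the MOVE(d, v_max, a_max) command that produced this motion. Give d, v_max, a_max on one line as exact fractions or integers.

final state: t=8, x=48, v=0 → d = 48
a_max = (4−0)/(1−0) = 4
max v = 8 over t∈[2,6] → v_max = 8
check: 8·(2+4) = 48 ✓

d=48 v_max=8 a_max=4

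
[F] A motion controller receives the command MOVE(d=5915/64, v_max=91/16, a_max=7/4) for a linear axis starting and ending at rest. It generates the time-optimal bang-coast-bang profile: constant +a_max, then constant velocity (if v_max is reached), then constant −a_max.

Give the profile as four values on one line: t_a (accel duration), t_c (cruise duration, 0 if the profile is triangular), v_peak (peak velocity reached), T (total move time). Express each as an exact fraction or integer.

vₘ²/aₘ = (91/16)²/(7/4) = 1183/64
5915/64 ≥ 1183/64 so v_max reached
t_a = (91/16)/(7/4) = 13/4; v_peak = 91/16
d_cruise = 5915/64 − 1183/64 = 1183/16; t_c = (1183/16)/(91/16) = 13
T = 2·13/4 + 13 = 39/2

t_a=13/4 t_c=13 v_peak=91/16 T=39/2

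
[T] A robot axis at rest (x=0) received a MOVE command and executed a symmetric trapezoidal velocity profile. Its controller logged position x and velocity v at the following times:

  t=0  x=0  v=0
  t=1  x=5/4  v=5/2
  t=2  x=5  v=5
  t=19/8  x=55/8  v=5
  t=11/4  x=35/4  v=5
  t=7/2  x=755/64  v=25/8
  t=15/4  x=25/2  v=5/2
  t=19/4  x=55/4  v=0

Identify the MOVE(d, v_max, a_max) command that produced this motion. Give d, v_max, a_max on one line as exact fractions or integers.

final state: t=19/4, x=55/4, v=0 → d = 55/4
a_max = (5/2−0)/(1−0) = 5/2
max v = 5 over t∈[2,11/4] → v_max = 5
check: 5·(2+3/4) = 55/4 ✓

d=55/4 v_max=5 a_max=5/2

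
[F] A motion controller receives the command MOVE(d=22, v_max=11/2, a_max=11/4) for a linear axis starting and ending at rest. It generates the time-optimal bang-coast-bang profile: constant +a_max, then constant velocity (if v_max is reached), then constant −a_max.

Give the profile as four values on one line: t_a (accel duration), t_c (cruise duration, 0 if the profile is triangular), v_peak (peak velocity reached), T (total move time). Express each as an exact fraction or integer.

t_a=2 t_c=2 v_peak=11/2 T=6

(v_max)²/a_max = (11/2)²/(11/4) = 11
22 ≥ 11 ⇒ cruise phase
t_a = (11/2)/(11/4) = 2; v_peak = 11/2
d_cruise = 22 − 11 = 11; t_c = 11/(11/2) = 2
T = 2·2 + 2 = 6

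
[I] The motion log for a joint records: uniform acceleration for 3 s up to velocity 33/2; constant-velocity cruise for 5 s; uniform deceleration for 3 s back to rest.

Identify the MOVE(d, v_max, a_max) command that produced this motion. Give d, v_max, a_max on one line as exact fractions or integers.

d=132 v_max=33/2 a_max=11/2

a_max = (33/2)/3 = 11/2
d_a = ½·33/2·3 = 99/4; d_c = 33/2·5 = 165/2
d = 2·99/4 + 165/2 = 132
t_c = 5 > 0 so v_max = 33/2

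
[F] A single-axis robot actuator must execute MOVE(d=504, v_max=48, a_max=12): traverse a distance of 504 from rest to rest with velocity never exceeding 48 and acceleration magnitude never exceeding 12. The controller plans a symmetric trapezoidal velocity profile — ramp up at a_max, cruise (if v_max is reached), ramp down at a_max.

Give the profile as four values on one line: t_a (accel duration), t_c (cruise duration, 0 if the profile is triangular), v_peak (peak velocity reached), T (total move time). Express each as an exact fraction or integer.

t_a=4 t_c=13/2 v_peak=48 T=29/2

(v_max)²/a_max = 48²/12 = 192
504 ≥ 192 → trapezoidal
t_a = 48/12 = 4; v_peak = 48
d_cruise = 504 − 192 = 312; t_c = 312/48 = 13/2
T = 2·4 + 13/2 = 29/2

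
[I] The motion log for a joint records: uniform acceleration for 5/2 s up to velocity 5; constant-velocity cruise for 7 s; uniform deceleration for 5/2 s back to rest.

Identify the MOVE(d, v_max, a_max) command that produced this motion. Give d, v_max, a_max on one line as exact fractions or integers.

a_max = 5/(5/2) = 2
d_a = ½·5·5/2 = 25/4; d_c = 5·7 = 35
d = 2·25/4 + 35 = 95/2
t_c = 7 > 0 → v_max = v_peak = 5

d=95/2 v_max=5 a_max=2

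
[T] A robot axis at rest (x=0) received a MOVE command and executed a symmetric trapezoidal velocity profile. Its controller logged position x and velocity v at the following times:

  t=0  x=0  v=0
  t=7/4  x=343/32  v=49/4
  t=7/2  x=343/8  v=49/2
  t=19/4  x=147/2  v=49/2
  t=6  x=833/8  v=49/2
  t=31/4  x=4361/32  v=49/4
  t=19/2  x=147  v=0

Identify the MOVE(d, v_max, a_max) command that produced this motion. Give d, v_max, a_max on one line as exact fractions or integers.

d=147 v_max=49/2 a_max=7

final state: t=19/2, x=147, v=0 → d = 147
a_max = (49/4−0)/(7/4−0) = 7
max v = 49/2 over t∈[7/2,6] → v_max = 49/2
check: 49/2·(7/2+5/2) = 147 ✓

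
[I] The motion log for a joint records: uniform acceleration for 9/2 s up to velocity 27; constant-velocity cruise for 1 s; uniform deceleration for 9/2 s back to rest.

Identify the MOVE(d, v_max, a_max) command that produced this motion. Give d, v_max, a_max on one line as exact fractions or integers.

d=297/2 v_max=27 a_max=6

a_max = 27/(9/2) = 6
d_a = ½·27·9/2 = 243/4; d_c = 27·1 = 27
d = 2·243/4 + 27 = 297/2
t_c = 1 > 0 so v_max = 27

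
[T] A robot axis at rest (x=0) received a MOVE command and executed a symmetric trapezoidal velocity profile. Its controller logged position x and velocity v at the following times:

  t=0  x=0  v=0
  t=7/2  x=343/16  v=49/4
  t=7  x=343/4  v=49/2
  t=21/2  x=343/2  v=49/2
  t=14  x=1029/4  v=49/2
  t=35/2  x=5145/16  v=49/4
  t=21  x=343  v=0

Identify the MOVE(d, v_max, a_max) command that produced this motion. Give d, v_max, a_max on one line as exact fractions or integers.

final state: t=21, x=343, v=0 → d = 343
a_max = (49/4−0)/(7/2−0) = 7/2
max v = 49/2 over t∈[7,14] → v_max = 49/2
check: 49/2·(7+7) = 343 ✓

d=343 v_max=49/2 a_max=7/2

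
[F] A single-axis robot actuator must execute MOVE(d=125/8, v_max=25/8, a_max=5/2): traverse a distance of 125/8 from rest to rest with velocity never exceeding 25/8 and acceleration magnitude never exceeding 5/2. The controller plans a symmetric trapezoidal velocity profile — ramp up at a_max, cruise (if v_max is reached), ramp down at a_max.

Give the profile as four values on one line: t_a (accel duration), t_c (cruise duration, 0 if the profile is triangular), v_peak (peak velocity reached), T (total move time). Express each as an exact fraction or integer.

vₘ²/aₘ = (25/8)²/(5/2) = 125/32
125/8 ≥ 125/32 ⇒ cruise phase
t_a = (25/8)/(5/2) = 5/4; v_peak = 25/8
d_cruise = 125/8 − 125/32 = 375/32; t_c = (375/32)/(25/8) = 15/4
T = 2·5/4 + 15/4 = 25/4

t_a=5/4 t_c=15/4 v_peak=25/8 T=25/4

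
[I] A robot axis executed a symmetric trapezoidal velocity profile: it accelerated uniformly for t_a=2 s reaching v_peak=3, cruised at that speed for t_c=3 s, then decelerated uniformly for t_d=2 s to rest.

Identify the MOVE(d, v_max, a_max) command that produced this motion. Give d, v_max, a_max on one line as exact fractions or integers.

d=15 v_max=3 a_max=3/2

a_max = 3/2
d_a = ½·3·2 = 3; d_c = 3·3 = 9
d = 2·3 + 9 = 15
t_c = 3 > 0 → v_max = v_peak = 3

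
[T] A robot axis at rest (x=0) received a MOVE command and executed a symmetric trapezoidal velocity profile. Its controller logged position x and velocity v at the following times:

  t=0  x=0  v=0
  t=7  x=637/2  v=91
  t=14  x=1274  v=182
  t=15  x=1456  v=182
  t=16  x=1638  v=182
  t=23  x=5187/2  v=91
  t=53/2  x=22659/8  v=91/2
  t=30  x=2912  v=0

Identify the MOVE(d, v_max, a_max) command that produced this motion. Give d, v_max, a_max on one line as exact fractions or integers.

d=2912 v_max=182 a_max=13

final state: t=30, x=2912, v=0 → d = 2912
a_max = (91−0)/(7−0) = 13
max v = 182 over t∈[14,16] → v_max = 182
check: 182·(14+2) = 2912 ✓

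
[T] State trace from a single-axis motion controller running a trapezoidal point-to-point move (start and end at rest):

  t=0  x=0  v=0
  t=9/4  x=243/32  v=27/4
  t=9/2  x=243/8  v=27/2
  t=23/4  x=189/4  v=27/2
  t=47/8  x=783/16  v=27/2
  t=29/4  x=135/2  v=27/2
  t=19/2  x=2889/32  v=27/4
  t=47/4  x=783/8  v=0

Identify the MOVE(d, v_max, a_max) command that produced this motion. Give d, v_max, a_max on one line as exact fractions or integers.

d=783/8 v_max=27/2 a_max=3

final state: t=47/4, x=783/8, v=0 → d = 783/8
a_max = (27/4−0)/(9/4−0) = 3
max v = 27/2 over t∈[9/2,29/4] → v_max = 27/2
check: 27/2·(9/2+11/4) = 783/8 ✓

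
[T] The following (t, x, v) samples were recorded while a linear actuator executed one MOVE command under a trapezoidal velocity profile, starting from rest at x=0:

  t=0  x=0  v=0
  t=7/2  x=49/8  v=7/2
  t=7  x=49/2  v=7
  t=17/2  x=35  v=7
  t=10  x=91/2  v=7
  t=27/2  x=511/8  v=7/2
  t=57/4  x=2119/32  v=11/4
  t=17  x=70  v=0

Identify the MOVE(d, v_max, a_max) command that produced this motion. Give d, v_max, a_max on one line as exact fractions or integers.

final state: t=17, x=70, v=0 → d = 70
a_max = (7/2−0)/(7/2−0) = 1
max v = 7 over t∈[7,10] → v_max = 7
check: 7·(7+3) = 70 ✓

d=70 v_max=7 a_max=1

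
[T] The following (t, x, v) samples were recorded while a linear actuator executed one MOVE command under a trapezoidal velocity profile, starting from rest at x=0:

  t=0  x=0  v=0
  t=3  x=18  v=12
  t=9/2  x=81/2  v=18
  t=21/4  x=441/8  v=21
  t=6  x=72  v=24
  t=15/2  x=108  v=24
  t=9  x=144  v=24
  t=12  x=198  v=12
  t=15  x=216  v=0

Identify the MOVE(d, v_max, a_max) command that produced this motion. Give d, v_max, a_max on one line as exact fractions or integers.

final state: t=15, x=216, v=0 → d = 216
a_max = (12−0)/(3−0) = 4
max v = 24 over t∈[6,9] → v_max = 24
check: 24·(6+3) = 216 ✓

d=216 v_max=24 a_max=4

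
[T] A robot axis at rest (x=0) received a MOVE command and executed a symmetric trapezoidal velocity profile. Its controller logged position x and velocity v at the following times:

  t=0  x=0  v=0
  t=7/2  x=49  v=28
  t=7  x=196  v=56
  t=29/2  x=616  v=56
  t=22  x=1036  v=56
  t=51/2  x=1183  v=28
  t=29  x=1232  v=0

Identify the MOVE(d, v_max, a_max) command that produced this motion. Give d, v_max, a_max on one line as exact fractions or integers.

final state: t=29, x=1232, v=0 → d = 1232
a_max = (28−0)/(7/2−0) = 8
max v = 56 over t∈[7,22] → v_max = 56
check: 56·(7+15) = 1232 ✓

d=1232 v_max=56 a_max=8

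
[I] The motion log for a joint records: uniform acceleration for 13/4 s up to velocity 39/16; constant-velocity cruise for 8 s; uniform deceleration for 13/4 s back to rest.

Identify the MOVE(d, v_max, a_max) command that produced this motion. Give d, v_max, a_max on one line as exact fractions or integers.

a_max = (39/16)/(13/4) = 3/4
d_a = ½·39/16·13/4 = 507/128; d_c = 39/16·8 = 39/2
d = 2·507/128 + 39/2 = 1755/64
t_c = 8 > 0 so v_max = 39/16

d=1755/64 v_max=39/16 a_max=3/4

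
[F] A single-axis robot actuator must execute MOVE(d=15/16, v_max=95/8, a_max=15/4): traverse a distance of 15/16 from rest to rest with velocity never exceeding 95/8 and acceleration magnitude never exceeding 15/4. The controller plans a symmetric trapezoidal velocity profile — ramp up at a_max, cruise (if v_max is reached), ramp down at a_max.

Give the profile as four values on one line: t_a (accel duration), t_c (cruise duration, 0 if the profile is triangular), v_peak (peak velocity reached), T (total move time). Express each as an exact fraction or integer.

t_a=1/2 t_c=0 v_peak=15/8 T=1

(v_max)²/a_max = (95/8)²/(15/4) = 1805/48
15/16 < 1805/48 → triangular
v_peak = √(15/16·15/4) = √(225/64) = 15/8
t_a = (15/8)/(15/4) = 1/2; t_c = 0
T = 2·1/2 = 1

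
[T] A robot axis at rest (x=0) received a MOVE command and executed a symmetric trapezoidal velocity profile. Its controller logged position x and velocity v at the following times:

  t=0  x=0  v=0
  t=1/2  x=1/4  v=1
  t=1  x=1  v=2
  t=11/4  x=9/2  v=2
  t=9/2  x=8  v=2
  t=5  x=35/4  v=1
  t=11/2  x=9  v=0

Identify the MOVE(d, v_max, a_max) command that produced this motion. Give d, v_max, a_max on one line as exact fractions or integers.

d=9 v_max=2 a_max=2

final state: t=11/2, x=9, v=0 → d = 9
a_max = (1−0)/(1/2−0) = 2
max v = 2 over t∈[1,9/2] → v_max = 2
check: 2·(1+7/2) = 9 ✓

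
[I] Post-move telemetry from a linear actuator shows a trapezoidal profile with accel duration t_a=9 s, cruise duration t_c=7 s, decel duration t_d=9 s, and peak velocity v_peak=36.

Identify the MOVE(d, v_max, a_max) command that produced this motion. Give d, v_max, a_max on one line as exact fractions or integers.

a_max = 36/9 = 4
d_a = ½·36·9 = 162; d_c = 36·7 = 252
d = 2·162 + 252 = 576
t_c = 7 > 0 so v_max = 36

d=576 v_max=36 a_max=4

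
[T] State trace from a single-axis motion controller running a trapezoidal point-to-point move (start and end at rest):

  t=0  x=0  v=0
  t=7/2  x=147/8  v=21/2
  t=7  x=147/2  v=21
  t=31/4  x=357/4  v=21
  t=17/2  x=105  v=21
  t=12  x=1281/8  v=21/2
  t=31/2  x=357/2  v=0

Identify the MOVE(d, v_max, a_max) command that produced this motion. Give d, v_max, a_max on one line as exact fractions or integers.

d=357/2 v_max=21 a_max=3

final state: t=31/2, x=357/2, v=0 → d = 357/2
a_max = (21/2−0)/(7/2−0) = 3
max v = 21 over t∈[7,17/2] → v_max = 21
check: 21·(7+3/2) = 357/2 ✓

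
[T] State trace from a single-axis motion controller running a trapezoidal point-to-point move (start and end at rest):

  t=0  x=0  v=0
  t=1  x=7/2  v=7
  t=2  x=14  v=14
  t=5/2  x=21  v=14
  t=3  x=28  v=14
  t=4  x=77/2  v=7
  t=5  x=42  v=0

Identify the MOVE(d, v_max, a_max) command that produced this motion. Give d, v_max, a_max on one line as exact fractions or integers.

final state: t=5, x=42, v=0 → d = 42
a_max = (7−0)/(1−0) = 7
max v = 14 over t∈[2,3] → v_max = 14
check: 14·(2+1) = 42 ✓

d=42 v_max=14 a_max=7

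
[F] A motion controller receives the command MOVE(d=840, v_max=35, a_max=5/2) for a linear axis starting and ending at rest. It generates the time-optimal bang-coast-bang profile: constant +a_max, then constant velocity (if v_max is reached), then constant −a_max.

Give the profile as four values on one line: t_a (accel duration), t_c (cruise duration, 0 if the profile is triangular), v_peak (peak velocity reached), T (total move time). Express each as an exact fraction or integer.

(v_max)²/a_max = 35²/(5/2) = 490
840 ≥ 490 ⇒ cruise phase
t_a = 35/(5/2) = 14; v_peak = 35
d_cruise = 840 − 490 = 350; t_c = 350/35 = 10
T = 2·14 + 10 = 38

t_a=14 t_c=10 v_peak=35 T=38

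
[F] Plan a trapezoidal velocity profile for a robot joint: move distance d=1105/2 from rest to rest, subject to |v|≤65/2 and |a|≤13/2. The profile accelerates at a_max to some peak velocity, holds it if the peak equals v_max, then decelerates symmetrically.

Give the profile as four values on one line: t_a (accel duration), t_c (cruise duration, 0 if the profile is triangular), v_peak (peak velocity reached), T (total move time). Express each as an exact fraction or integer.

(v_max)²/a_max = (65/2)²/(13/2) = 325/2
1105/2 ≥ 325/2 → trapezoidal
t_a = (65/2)/(13/2) = 5; v_peak = 65/2
d_cruise = 1105/2 − 325/2 = 390; t_c = 390/(65/2) = 12
T = 2·5 + 12 = 22

t_a=5 t_c=12 v_peak=65/2 T=22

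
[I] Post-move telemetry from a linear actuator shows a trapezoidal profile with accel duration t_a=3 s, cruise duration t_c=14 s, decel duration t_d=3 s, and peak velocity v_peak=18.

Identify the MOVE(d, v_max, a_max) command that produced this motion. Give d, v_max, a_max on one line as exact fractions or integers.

d=306 v_max=18 a_max=6

a_max = 18/3 = 6
d_a = ½·18·3 = 27; d_c = 18·14 = 252
d = 2·27 + 252 = 306
t_c = 14 > 0 → v_max = v_peak = 18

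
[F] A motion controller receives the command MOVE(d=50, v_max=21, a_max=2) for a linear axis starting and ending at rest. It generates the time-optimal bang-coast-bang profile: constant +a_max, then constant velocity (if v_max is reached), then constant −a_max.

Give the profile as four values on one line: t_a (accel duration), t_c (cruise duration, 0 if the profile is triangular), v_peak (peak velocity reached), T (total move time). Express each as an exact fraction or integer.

t_a=5 t_c=0 v_peak=10 T=10

v_max²/a_max = 21²/2 = 441/2
50 < 441/2 → triangular
v_peak = √(50·2) = √100 = 10
t_a = 10/2 = 5; t_c = 0
T = 2·5 = 10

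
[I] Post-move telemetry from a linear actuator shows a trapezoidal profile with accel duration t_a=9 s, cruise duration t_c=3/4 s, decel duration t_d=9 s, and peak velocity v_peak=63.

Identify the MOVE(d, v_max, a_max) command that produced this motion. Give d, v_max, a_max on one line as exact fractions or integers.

a_max = 63/9 = 7
d_a = ½·63·9 = 567/2; d_c = 63·3/4 = 189/4
d = 2·567/2 + 189/4 = 2457/4
t_c = 3/4 > 0 ⇒ limit active, v_max = 63

d=2457/4 v_max=63 a_max=7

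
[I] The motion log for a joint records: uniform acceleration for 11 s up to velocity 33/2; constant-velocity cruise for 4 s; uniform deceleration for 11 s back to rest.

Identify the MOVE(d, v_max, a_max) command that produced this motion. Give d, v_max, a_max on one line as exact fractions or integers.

d=495/2 v_max=33/2 a_max=3/2

a_max = (33/2)/11 = 3/2
d_a = ½·33/2·11 = 363/4; d_c = 33/2·4 = 66
d = 2·363/4 + 66 = 495/2
t_c = 4 > 0 so v_max = 33/2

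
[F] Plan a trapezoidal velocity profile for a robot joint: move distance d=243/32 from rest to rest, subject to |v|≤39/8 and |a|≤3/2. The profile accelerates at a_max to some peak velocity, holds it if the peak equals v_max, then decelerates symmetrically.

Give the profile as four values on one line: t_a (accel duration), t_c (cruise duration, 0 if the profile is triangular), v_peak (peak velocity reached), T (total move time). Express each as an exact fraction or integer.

v_max²/a_max = (39/8)²/(3/2) = 507/32
243/32 < 507/32 ⇒ no cruise
v_peak = √(243/32·3/2) = √(729/64) = 27/8
t_a = (27/8)/(3/2) = 9/4; t_c = 0
T = 2·9/4 = 9/2

t_a=9/4 t_c=0 v_peak=27/8 T=9/2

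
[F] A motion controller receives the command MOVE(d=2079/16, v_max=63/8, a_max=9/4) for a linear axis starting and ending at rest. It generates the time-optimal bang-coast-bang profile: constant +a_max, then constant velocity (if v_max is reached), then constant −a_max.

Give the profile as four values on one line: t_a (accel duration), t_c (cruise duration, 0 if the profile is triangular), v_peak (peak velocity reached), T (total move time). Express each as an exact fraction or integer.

t_a=7/2 t_c=13 v_peak=63/8 T=20

vₘ²/aₘ = (63/8)²/(9/4) = 441/16
2079/16 ≥ 441/16 so v_max reached
t_a = (63/8)/(9/4) = 7/2; v_peak = 63/8
d_cruise = 2079/16 − 441/16 = 819/8; t_c = (819/8)/(63/8) = 13
T = 2·7/2 + 13 = 20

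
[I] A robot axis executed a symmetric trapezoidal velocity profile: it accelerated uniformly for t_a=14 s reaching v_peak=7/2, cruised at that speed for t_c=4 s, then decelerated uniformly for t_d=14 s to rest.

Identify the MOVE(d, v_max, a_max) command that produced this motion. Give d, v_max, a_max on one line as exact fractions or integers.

a_max = (7/2)/14 = 1/4
d_a = ½·7/2·14 = 49/2; d_c = 7/2·4 = 14
d = 2·49/2 + 14 = 63
t_c = 4 > 0 → v_max = v_peak = 7/2

d=63 v_max=7/2 a_max=1/4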